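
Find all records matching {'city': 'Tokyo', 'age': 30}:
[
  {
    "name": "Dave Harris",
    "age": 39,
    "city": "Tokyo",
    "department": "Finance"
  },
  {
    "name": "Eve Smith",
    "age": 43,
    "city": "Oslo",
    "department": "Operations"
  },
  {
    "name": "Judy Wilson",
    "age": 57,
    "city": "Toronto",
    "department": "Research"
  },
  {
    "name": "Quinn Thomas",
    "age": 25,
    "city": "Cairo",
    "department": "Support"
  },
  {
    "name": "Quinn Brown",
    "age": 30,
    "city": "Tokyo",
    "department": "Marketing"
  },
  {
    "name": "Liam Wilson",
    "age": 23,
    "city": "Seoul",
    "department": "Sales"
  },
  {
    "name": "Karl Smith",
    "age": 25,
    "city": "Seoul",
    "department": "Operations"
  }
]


Search criteria: {'city': 'Tokyo', 'age': 30}

Checking 7 records:
  Dave Harris: {city: Tokyo, age: 39}
  Eve Smith: {city: Oslo, age: 43}
  Judy Wilson: {city: Toronto, age: 57}
  Quinn Thomas: {city: Cairo, age: 25}
  Quinn Brown: {city: Tokyo, age: 30} <-- MATCH
  Liam Wilson: {city: Seoul, age: 23}
  Karl Smith: {city: Seoul, age: 25}

Matches: ["Quinn Brown"]

["Quinn Brown"]


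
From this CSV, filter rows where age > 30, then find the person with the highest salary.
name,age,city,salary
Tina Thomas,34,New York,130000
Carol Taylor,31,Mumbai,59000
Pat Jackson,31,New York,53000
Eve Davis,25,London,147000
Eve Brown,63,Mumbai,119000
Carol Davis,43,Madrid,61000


Filter: age > 30
Sort by: salary (descending)

Filtered records (5):
  Tina Thomas, age 34, salary $130000
  Eve Brown, age 63, salary $119000
  Carol Davis, age 43, salary $61000
  Carol Taylor, age 31, salary $59000
  Pat Jackson, age 31, salary $53000

Highest salary: Tina Thomas ($130000)

Tina Thomas


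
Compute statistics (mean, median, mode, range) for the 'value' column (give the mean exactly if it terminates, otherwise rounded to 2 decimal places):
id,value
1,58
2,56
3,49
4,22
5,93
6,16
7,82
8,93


Data: [58, 56, 49, 22, 93, 16, 82, 93]
Count: 8
Sum: 469
Mean: 469/8 = 58.625
Sorted: [16, 22, 49, 56, 58, 82, 93, 93]
Median: 57.0
Mode: 93 (2 times)
Range: 93 - 16 = 77
Min: 16, Max: 93

mean=58.625, median=57.0, mode=93, range=77


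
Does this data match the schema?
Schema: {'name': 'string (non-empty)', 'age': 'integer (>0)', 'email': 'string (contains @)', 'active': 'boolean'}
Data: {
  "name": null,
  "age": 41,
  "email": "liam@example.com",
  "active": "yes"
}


Validating each field against schema:
  name: FAIL (null is not a string)
  age: OK (positive integer)
  email: OK (string with @)
  active: FAIL ("yes" is not a boolean)

Result: INVALID (2 errors: name, active)

INVALID (2 errors: name, active)


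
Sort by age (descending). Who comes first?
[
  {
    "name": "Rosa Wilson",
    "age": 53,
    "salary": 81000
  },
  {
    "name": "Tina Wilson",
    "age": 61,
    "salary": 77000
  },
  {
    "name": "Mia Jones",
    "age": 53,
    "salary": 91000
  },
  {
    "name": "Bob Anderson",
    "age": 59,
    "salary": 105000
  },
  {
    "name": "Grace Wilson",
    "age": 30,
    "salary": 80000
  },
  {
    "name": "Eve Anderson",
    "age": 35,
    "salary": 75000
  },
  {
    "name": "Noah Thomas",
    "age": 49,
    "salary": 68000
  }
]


Sort by: age (descending)

Sorted order:
  1. Tina Wilson (age = 61)
  2. Bob Anderson (age = 59)
  3. Rosa Wilson (age = 53)
  4. Mia Jones (age = 53)
  5. Noah Thomas (age = 49)
  6. Eve Anderson (age = 35)
  7. Grace Wilson (age = 30)

First: Tina Wilson

Tina Wilson


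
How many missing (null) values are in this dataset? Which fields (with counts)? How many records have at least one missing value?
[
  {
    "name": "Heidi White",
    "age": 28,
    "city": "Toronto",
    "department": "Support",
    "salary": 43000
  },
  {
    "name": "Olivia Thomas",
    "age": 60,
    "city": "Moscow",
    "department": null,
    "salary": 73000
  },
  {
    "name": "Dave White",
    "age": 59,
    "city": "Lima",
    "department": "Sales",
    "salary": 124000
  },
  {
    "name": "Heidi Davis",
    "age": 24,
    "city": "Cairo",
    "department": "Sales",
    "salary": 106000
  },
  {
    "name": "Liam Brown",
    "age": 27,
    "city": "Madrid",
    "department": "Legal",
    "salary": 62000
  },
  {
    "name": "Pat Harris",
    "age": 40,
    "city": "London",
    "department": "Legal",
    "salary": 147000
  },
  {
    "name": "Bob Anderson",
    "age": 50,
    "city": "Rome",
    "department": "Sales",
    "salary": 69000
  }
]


Checking for missing (null) values in 7 records:

  Heidi White: complete
  Olivia Thomas: department
  Dave White: complete
  Heidi Davis: complete
  Liam Brown: complete
  Pat Harris: complete
  Bob Anderson: complete

Per field:
  name: 0 missing
  age: 0 missing
  city: 0 missing
  department: 1 missing
  salary: 0 missing

Total missing values: 1
Records with any missing: 1

1 missing values (department: 1); 1 incomplete records


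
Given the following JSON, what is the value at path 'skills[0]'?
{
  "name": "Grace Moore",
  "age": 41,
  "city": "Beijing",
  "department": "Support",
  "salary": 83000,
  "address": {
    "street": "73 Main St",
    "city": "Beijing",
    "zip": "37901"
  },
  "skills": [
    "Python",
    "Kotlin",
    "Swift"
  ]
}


Query: skills[0]
Path: skills -> first element
Value: Python

Python


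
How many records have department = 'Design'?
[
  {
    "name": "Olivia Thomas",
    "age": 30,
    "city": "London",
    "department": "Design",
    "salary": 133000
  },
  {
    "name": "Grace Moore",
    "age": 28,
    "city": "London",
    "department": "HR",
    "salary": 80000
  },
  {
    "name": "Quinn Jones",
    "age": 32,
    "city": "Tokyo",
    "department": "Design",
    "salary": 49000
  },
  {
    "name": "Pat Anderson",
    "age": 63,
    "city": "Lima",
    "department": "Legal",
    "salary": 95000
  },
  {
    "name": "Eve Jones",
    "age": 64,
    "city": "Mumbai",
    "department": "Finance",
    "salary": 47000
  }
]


Data: 5 records
Condition: department = 'Design'

Checking each record:
  Olivia Thomas: Design MATCH
  Grace Moore: HR
  Quinn Jones: Design MATCH
  Pat Anderson: Legal
  Eve Jones: Finance

Count: 2

2


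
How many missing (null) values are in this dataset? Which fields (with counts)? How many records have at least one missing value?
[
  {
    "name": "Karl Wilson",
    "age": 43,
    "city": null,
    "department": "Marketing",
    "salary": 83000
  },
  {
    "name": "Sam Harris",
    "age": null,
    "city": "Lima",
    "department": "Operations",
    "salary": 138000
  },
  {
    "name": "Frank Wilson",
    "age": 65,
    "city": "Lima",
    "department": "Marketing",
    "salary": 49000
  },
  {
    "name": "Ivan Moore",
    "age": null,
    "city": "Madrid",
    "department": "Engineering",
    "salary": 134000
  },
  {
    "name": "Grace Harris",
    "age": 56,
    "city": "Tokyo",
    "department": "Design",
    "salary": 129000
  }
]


Checking for missing (null) values in 5 records:

  Karl Wilson: city
  Sam Harris: age
  Frank Wilson: complete
  Ivan Moore: age
  Grace Harris: complete

Per field:
  name: 0 missing
  age: 2 missing
  city: 1 missing
  department: 0 missing
  salary: 0 missing

Total missing values: 3
Records with any missing: 3

3 missing values (age: 2, city: 1); 3 incomplete records


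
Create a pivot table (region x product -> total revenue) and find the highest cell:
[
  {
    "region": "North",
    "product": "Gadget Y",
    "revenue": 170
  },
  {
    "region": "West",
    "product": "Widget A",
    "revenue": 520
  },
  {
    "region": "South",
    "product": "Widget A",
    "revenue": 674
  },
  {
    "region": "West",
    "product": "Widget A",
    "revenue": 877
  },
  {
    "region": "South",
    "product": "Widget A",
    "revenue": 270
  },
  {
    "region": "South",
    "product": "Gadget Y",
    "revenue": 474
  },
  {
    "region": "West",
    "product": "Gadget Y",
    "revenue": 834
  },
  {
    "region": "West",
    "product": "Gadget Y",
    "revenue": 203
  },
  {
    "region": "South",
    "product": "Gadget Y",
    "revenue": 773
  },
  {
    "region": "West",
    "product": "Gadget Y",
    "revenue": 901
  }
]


Pivot: region (rows) x product (columns) -> total revenue

     Gadget Y      Widget A    
North          170             0  
South         1247           944  
West          1938          1397  

Highest: West / Gadget Y = $1938

West / Gadget Y = $1938


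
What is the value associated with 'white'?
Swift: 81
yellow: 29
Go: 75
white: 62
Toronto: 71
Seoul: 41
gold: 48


Looking up key 'white'
Value: 62

62


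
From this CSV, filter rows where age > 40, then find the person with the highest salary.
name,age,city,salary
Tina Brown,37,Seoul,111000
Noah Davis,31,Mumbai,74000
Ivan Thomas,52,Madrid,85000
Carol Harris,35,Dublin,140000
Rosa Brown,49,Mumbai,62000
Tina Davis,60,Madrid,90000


Filter: age > 40
Sort by: salary (descending)

Filtered records (3):
  Tina Davis, age 60, salary $90000
  Ivan Thomas, age 52, salary $85000
  Rosa Brown, age 49, salary $62000

Highest salary: Tina Davis ($90000)

Tina Davis


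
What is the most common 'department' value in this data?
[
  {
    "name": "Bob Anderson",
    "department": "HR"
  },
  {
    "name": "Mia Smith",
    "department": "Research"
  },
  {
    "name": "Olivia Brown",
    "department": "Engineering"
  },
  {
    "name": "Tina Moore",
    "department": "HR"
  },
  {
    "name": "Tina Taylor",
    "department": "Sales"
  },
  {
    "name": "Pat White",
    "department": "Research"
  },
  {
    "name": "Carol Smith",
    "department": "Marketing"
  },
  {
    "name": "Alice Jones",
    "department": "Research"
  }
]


Counting 'department' values across 8 records:

  Research: 3 ###
  HR: 2 ##
  Engineering: 1 #
  Sales: 1 #
  Marketing: 1 #

Most common: Research (3 times)

Research (3 times)


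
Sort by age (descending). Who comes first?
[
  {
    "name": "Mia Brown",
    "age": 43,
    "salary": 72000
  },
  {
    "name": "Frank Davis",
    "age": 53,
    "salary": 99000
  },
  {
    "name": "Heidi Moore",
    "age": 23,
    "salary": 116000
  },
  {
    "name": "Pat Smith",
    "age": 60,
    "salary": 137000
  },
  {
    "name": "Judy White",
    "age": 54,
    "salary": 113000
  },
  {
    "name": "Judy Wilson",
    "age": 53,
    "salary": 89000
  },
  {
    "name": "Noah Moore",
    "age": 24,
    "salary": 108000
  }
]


Sort by: age (descending)

Sorted order:
  1. Pat Smith (age = 60)
  2. Judy White (age = 54)
  3. Frank Davis (age = 53)
  4. Judy Wilson (age = 53)
  5. Mia Brown (age = 43)
  6. Noah Moore (age = 24)
  7. Heidi Moore (age = 23)

First: Pat Smith

Pat Smith


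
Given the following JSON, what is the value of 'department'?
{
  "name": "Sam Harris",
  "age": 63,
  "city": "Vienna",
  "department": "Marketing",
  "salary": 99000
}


Looking up field 'department'
Value: Marketing

Marketing


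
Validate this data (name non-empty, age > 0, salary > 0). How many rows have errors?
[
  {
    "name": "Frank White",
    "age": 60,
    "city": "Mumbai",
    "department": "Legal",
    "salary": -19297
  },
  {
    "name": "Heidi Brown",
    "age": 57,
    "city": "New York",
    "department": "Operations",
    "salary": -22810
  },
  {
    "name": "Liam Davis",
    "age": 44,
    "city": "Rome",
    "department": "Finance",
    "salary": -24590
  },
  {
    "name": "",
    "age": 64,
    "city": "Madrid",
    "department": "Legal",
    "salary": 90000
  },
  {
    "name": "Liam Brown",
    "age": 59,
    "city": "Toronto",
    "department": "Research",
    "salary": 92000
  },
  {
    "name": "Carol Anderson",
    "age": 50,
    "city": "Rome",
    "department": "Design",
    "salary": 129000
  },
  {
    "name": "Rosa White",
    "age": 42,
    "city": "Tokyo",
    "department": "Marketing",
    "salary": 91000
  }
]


Validating 7 records:
Rules: name non-empty, age > 0, salary > 0

  Row 1 (Frank White): negative salary: -19297
  Row 2 (Heidi Brown): negative salary: -22810
  Row 3 (Liam Davis): negative salary: -24590
  Row 4 (???): empty name
  Row 5 (Liam Brown): OK
  Row 6 (Carol Anderson): OK
  Row 7 (Rosa White): OK

Total errors: 4

4 errors


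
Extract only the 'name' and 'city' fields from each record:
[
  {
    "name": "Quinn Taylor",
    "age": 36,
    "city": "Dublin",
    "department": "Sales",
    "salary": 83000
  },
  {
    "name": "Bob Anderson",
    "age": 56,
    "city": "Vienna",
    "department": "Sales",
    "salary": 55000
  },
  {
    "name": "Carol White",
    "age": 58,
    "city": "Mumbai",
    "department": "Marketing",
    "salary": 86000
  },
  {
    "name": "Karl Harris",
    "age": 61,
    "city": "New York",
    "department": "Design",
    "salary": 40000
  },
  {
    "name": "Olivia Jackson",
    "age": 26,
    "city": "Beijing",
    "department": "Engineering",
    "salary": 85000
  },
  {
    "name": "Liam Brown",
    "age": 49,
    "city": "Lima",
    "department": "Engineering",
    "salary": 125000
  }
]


Original: 6 records with fields: name, age, city, department, salary
Keep: ['name', 'city']
Drop: ['age', 'department', 'salary']
Result: 6 records, 2 fields each

[
  {
    "name": "Quinn Taylor",
    "city": "Dublin"
  },
  {
    "name": "Bob Anderson",
    "city": "Vienna"
  },
  {
    "name": "Carol White",
    "city": "Mumbai"
  },
  {
    "name": "Karl Harris",
    "city": "New York"
  },
  {
    "name": "Olivia Jackson",
    "city": "Beijing"
  },
  {
    "name": "Liam Brown",
    "city": "Lima"
  }
]


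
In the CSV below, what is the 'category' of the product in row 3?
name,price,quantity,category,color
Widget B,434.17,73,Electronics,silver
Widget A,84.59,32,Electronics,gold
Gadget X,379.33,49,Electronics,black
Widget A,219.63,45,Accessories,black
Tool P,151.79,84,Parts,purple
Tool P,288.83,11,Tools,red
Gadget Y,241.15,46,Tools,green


Query: Row 3 ('Gadget X'), column 'category'
Value: Electronics

Electronics


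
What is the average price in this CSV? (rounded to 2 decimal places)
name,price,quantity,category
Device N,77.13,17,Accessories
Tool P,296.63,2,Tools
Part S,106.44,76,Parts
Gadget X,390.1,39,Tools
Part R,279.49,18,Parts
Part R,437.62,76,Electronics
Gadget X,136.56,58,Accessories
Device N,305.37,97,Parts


Computing average price:
Values: [77.13, 296.63, 106.44, 390.1, 279.49, 437.62, 136.56, 305.37]
Sum = 2029.34
Count = 8
Average = 2029.34/8 = 253.6675 exactly -> 253.67 (rounded half-up to 2 decimal places)

253.67


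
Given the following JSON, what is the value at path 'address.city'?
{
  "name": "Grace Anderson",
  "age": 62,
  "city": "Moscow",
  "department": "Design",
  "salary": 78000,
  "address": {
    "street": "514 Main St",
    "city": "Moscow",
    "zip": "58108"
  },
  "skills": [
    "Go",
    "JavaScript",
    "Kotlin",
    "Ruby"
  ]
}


Query: address.city
Path: address -> city
Value: Moscow

Moscow


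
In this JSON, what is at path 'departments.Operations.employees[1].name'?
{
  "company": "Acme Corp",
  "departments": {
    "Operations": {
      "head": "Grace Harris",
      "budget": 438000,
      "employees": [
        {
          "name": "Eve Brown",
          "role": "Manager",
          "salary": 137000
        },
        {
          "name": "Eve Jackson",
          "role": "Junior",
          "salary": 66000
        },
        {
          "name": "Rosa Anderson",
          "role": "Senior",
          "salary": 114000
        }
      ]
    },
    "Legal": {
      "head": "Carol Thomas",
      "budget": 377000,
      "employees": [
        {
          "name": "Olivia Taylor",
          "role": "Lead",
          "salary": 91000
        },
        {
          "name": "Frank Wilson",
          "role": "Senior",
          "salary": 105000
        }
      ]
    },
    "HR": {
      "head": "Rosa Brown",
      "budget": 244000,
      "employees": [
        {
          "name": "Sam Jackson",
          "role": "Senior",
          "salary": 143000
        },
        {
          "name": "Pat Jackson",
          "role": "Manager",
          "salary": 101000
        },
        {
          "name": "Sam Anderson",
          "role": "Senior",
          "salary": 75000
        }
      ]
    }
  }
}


Path: departments.Operations.employees[1].name

Navigate:
  -> departments
  -> Operations
  -> employees[1].name = 'Eve Jackson'

Eve Jackson


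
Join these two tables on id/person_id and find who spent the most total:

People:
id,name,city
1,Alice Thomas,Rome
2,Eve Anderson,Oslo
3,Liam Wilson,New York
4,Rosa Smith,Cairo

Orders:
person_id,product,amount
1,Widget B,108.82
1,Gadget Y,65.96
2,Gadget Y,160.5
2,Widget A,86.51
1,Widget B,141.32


Join on: people.id = orders.person_id

Joined rows:
  Alice Thomas (Rome) bought Widget B for $108.82
  Alice Thomas (Rome) bought Gadget Y for $65.96
  Eve Anderson (Oslo) bought Gadget Y for $160.5
  Eve Anderson (Oslo) bought Widget A for $86.51
  Alice Thomas (Rome) bought Widget B for $141.32

Total per person:
  Alice Thomas: $316.10
  Eve Anderson: $247.01

Top spender: Alice Thomas ($316.10)

Alice Thomas ($316.10)


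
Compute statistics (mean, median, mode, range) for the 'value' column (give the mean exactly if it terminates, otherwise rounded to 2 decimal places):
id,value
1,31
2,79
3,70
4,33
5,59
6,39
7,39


Data: [31, 79, 70, 33, 59, 39, 39]
Count: 7
Sum: 350
Mean: 350/7 = 50
Sorted: [31, 33, 39, 39, 59, 70, 79]
Median: 39.0
Mode: 39 (2 times)
Range: 79 - 31 = 48
Min: 31, Max: 79

mean=50, median=39.0, mode=39, range=48


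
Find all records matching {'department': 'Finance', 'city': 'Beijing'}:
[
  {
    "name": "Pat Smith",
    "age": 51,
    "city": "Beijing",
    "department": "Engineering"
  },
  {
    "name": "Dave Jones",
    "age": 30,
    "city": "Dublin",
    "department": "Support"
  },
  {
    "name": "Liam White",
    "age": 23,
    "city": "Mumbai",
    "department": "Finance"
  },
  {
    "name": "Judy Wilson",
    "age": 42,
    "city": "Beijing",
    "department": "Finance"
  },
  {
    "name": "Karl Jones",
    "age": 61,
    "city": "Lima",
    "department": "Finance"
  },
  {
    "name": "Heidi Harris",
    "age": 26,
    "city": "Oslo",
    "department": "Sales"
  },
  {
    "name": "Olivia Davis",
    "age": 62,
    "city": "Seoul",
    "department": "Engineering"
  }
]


Search criteria: {'department': 'Finance', 'city': 'Beijing'}

Checking 7 records:
  Pat Smith: {department: Engineering, city: Beijing}
  Dave Jones: {department: Support, city: Dublin}
  Liam White: {department: Finance, city: Mumbai}
  Judy Wilson: {department: Finance, city: Beijing} <-- MATCH
  Karl Jones: {department: Finance, city: Lima}
  Heidi Harris: {department: Sales, city: Oslo}
  Olivia Davis: {department: Engineering, city: Seoul}

Matches: ["Judy Wilson"]

["Judy Wilson"]


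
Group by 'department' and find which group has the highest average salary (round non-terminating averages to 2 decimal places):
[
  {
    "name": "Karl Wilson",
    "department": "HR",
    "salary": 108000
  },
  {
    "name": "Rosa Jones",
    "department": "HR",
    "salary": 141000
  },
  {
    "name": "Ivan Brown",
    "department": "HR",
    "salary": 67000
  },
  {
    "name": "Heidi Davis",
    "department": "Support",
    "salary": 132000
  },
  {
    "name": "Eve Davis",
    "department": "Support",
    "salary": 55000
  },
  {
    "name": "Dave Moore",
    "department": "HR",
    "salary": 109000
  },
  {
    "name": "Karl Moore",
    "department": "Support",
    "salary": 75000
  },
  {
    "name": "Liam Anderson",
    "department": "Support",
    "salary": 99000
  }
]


Group by: department

Groups:
  HR: 4 people, avg salary = 425000/4 = $106250
  Support: 4 people, avg salary = 361000/4 = $90250

Highest average salary: HR ($106250)

HR ($106250)


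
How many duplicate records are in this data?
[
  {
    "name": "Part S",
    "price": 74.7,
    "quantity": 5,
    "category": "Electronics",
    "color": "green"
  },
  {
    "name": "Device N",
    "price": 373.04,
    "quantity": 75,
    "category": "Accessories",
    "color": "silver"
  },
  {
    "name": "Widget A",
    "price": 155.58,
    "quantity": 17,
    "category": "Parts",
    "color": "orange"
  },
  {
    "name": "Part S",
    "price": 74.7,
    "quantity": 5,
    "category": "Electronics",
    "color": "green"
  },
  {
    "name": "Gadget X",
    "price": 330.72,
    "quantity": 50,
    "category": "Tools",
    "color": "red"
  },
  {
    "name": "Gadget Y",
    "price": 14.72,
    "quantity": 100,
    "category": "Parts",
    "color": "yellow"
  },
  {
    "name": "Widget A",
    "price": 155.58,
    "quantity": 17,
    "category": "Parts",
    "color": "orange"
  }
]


Checking 7 records for duplicates:

  Row 1: Part S ($74.7, qty 5)
  Row 2: Device N ($373.04, qty 75)
  Row 3: Widget A ($155.58, qty 17)
  Row 4: Part S ($74.7, qty 5) <-- DUPLICATE
  Row 5: Gadget X ($330.72, qty 50)
  Row 6: Gadget Y ($14.72, qty 100)
  Row 7: Widget A ($155.58, qty 17) <-- DUPLICATE

Duplicates found: 2
Unique records: 5

2 duplicates, 5 unique


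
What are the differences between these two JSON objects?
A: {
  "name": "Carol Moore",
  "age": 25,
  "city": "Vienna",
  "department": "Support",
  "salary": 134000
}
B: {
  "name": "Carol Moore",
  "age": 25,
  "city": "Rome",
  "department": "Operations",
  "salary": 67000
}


Comparing each field (in key order):
  name: same
  age: same
  city: DIFFERENT
  department: DIFFERENT
  salary: DIFFERENT
Differences:
  city: Vienna -> Rome
  department: Support -> Operations
  salary: 134000 -> 67000

3 field(s) changed

3 changes: city, department, salary


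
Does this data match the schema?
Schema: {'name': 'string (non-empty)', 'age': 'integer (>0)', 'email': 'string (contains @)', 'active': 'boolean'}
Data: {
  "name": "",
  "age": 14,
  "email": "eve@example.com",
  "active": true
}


Validating each field against schema:
  name: FAIL ("" is an empty string)
  age: OK (positive integer)
  email: OK (string with @)
  active: OK (boolean)

Result: INVALID (1 error: name)

INVALID (1 error: name)


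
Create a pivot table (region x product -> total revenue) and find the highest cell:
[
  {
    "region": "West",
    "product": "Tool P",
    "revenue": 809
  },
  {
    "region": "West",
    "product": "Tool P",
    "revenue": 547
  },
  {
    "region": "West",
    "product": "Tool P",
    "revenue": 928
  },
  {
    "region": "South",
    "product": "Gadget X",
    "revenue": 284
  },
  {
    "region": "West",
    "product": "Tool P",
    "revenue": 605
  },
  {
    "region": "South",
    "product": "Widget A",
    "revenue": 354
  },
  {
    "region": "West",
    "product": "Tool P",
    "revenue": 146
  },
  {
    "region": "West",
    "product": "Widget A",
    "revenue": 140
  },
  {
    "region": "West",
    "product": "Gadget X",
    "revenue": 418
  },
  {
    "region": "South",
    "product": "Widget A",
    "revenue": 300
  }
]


Pivot: region (rows) x product (columns) -> total revenue

     Gadget X      Tool P        Widget A    
South          284             0           654  
West           418          3035           140  

Highest: West / Tool P = $3035

West / Tool P = $3035


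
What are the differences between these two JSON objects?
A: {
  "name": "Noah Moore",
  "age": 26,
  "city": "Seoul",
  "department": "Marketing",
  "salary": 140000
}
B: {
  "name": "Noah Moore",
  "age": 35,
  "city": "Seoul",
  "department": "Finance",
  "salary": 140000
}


Comparing each field (in key order):
  name: same
  age: DIFFERENT
  city: same
  department: DIFFERENT
  salary: same
Differences:
  age: 26 -> 35
  department: Marketing -> Finance

2 field(s) changed

2 changes: age, department


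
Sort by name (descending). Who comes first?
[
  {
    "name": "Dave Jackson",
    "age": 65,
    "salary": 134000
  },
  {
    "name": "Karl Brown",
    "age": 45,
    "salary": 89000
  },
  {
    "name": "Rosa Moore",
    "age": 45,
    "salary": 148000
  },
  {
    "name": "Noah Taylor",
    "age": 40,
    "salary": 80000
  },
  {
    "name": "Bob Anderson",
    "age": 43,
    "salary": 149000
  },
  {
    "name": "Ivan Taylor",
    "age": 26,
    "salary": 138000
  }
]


Sort by: name (descending)

Sorted order:
  1. Rosa Moore (name = Rosa Moore)
  2. Noah Taylor (name = Noah Taylor)
  3. Karl Brown (name = Karl Brown)
  4. Ivan Taylor (name = Ivan Taylor)
  5. Dave Jackson (name = Dave Jackson)
  6. Bob Anderson (name = Bob Anderson)

First: Rosa Moore

Rosa Moore


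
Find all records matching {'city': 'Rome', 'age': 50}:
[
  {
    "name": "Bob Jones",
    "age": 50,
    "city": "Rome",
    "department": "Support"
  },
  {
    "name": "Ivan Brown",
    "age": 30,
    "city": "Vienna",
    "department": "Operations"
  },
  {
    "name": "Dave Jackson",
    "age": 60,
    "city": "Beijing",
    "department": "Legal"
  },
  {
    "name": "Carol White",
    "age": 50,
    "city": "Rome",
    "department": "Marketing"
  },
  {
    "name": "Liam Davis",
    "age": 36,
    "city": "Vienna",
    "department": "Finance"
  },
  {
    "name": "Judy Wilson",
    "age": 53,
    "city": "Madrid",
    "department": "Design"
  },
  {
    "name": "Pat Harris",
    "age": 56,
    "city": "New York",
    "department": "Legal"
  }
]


Search criteria: {'city': 'Rome', 'age': 50}

Checking 7 records:
  Bob Jones: {city: Rome, age: 50} <-- MATCH
  Ivan Brown: {city: Vienna, age: 30}
  Dave Jackson: {city: Beijing, age: 60}
  Carol White: {city: Rome, age: 50} <-- MATCH
  Liam Davis: {city: Vienna, age: 36}
  Judy Wilson: {city: Madrid, age: 53}
  Pat Harris: {city: New York, age: 56}

Matches: ["Bob Jones", "Carol White"]

["Bob Jones", "Carol White"]


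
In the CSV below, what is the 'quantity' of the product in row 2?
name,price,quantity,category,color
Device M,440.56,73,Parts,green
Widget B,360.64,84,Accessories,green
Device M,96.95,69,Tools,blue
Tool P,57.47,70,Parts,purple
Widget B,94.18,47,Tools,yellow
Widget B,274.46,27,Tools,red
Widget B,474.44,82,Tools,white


Query: Row 2 ('Widget B'), column 'quantity'
Value: 84

84


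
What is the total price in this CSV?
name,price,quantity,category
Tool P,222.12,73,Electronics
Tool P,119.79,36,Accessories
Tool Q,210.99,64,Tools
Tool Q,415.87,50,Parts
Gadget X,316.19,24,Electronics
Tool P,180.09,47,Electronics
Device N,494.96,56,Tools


Computing total price:
Values: [222.12, 119.79, 210.99, 415.87, 316.19, 180.09, 494.96]
Sum = 1960.01

1960.01


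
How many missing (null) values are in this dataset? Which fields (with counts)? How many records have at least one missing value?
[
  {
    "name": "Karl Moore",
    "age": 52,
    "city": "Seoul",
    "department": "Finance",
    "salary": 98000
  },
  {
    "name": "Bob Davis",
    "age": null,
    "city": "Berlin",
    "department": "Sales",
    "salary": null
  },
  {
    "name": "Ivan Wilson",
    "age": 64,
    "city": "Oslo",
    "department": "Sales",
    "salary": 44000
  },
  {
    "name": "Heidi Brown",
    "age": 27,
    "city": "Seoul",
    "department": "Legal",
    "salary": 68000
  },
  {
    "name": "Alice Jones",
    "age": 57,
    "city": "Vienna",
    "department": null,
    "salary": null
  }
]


Checking for missing (null) values in 5 records:

  Karl Moore: complete
  Bob Davis: age, salary
  Ivan Wilson: complete
  Heidi Brown: complete
  Alice Jones: department, salary

Per field:
  name: 0 missing
  age: 1 missing
  city: 0 missing
  department: 1 missing
  salary: 2 missing

Total missing values: 4
Records with any missing: 2

4 missing values (age: 1, department: 1, salary: 2); 2 incomplete records


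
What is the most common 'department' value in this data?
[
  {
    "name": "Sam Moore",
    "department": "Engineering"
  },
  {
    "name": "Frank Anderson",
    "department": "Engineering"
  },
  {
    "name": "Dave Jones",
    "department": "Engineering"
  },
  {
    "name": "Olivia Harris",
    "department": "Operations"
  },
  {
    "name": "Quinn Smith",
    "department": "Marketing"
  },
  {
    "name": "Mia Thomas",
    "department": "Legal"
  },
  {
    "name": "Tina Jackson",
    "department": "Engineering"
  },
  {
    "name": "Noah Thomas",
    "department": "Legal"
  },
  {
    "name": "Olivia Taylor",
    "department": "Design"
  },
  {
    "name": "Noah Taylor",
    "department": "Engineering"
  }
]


Counting 'department' values across 10 records:

  Engineering: 5 #####
  Legal: 2 ##
  Operations: 1 #
  Marketing: 1 #
  Design: 1 #

Most common: Engineering (5 times)

Engineering (5 times)


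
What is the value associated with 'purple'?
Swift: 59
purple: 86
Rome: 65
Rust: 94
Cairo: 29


Looking up key 'purple'
Value: 86

86


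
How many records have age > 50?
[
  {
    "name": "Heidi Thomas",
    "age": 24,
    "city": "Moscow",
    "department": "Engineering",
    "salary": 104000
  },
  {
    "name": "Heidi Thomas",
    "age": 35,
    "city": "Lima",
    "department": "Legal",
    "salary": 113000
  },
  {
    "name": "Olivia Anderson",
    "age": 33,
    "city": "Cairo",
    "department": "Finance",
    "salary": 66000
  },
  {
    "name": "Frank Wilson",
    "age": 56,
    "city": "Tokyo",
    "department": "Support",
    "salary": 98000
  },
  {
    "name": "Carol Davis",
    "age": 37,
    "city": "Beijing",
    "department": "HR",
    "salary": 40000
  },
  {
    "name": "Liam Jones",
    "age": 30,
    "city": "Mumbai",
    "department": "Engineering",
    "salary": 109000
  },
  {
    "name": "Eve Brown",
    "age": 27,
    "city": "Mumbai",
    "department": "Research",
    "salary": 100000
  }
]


Data: 7 records
Condition: age > 50

Checking each record:
  Heidi Thomas: 24
  Heidi Thomas: 35
  Olivia Anderson: 33
  Frank Wilson: 56 MATCH
  Carol Davis: 37
  Liam Jones: 30
  Eve Brown: 27

Count: 1

1


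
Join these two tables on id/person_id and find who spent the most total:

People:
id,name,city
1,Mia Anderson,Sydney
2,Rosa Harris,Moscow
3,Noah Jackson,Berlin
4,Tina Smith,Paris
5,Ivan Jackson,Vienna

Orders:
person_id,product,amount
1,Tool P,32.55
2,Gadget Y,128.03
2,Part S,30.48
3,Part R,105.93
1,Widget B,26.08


Join on: people.id = orders.person_id

Joined rows:
  Mia Anderson (Sydney) bought Tool P for $32.55
  Rosa Harris (Moscow) bought Gadget Y for $128.03
  Rosa Harris (Moscow) bought Part S for $30.48
  Noah Jackson (Berlin) bought Part R for $105.93
  Mia Anderson (Sydney) bought Widget B for $26.08

Total per person:
  Rosa Harris: $158.51
  Noah Jackson: $105.93
  Mia Anderson: $58.63

Top spender: Rosa Harris ($158.51)

Rosa Harris ($158.51)


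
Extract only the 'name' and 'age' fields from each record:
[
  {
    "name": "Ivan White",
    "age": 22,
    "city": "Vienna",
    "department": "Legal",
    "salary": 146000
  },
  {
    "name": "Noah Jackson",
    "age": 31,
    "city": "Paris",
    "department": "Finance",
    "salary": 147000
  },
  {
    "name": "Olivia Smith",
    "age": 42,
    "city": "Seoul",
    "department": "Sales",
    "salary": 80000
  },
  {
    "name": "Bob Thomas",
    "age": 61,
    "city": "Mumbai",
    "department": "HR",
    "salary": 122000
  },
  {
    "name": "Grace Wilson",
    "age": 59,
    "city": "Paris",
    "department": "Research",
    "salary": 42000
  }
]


Original: 5 records with fields: name, age, city, department, salary
Keep: ['name', 'age']
Drop: ['city', 'department', 'salary']
Result: 5 records, 2 fields each

[
  {
    "name": "Ivan White",
    "age": 22
  },
  {
    "name": "Noah Jackson",
    "age": 31
  },
  {
    "name": "Olivia Smith",
    "age": 42
  },
  {
    "name": "Bob Thomas",
    "age": 61
  },
  {
    "name": "Grace Wilson",
    "age": 59
  }
]


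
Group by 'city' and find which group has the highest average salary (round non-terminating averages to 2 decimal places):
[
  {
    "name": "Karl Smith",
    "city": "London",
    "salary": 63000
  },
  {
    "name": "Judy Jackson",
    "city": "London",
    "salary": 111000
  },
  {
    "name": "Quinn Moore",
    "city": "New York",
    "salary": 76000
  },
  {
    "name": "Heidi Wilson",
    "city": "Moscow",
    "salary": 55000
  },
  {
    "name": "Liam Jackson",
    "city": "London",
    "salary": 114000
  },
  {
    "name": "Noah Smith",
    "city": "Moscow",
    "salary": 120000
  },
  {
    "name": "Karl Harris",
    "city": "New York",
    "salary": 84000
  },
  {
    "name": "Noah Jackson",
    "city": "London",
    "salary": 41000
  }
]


Group by: city

Groups:
  London: 4 people, avg salary = 329000/4 = $82250
  Moscow: 2 people, avg salary = 175000/2 = $87500
  New York: 2 people, avg salary = 160000/2 = $80000

Highest average salary: Moscow ($87500)

Moscow ($87500)


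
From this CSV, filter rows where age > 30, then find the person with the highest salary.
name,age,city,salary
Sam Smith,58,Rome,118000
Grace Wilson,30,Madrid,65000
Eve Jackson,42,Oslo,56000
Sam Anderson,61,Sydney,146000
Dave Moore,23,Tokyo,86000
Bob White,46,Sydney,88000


Filter: age > 30
Sort by: salary (descending)

Filtered records (4):
  Sam Anderson, age 61, salary $146000
  Sam Smith, age 58, salary $118000
  Bob White, age 46, salary $88000
  Eve Jackson, age 42, salary $56000

Highest salary: Sam Anderson ($146000)

Sam Anderson


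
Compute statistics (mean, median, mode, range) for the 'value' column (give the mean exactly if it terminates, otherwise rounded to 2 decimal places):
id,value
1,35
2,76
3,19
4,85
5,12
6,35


Data: [35, 76, 19, 85, 12, 35]
Count: 6
Sum: 262
Mean: 262/6 ≈ 43.67 (rounded to 2 decimal places)
Sorted: [12, 19, 35, 35, 76, 85]
Median: 35.0
Mode: 35 (2 times)
Range: 85 - 12 = 73
Min: 12, Max: 85

mean≈43.67, median=35.0, mode=35, range=73


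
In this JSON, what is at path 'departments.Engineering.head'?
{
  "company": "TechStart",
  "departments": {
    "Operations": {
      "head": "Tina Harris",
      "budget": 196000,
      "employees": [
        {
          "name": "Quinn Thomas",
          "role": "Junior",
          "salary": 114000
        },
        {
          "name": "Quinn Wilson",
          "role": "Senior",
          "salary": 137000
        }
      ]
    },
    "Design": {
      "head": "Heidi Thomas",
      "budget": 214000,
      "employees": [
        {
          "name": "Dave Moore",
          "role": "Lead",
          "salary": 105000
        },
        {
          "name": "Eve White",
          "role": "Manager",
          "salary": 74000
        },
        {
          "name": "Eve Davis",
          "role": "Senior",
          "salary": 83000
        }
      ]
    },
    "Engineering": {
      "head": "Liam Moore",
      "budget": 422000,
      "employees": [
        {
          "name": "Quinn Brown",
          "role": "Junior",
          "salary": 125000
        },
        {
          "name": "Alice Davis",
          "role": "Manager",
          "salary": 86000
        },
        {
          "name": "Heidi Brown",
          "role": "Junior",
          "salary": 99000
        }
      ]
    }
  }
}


Path: departments.Engineering.head

Navigate:
  -> departments
  -> Engineering
  -> head = 'Liam Moore'

Liam Moore


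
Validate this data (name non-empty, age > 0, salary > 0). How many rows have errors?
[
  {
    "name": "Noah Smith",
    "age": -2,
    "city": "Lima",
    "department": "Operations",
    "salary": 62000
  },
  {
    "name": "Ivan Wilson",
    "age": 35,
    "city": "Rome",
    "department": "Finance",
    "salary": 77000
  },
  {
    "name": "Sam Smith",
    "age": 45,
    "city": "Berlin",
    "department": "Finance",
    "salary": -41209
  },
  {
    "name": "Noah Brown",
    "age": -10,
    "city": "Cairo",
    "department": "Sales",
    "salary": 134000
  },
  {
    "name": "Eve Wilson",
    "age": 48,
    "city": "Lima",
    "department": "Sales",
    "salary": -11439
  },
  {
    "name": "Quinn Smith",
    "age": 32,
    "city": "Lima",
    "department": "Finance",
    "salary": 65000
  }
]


Validating 6 records:
Rules: name non-empty, age > 0, salary > 0

  Row 1 (Noah Smith): negative age: -2
  Row 2 (Ivan Wilson): OK
  Row 3 (Sam Smith): negative salary: -41209
  Row 4 (Noah Brown): negative age: -10
  Row 5 (Eve Wilson): negative salary: -11439
  Row 6 (Quinn Smith): OK

Total errors: 4

4 errors


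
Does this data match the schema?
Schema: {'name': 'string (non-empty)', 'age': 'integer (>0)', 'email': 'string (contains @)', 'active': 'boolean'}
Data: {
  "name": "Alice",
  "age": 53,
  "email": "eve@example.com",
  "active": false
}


Validating each field against schema:
  name: OK (non-empty string)
  age: OK (positive integer)
  email: OK (string with @)
  active: OK (boolean)

Result: VALID

VALID


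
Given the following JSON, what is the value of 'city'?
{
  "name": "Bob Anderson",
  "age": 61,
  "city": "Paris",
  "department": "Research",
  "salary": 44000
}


Looking up field 'city'
Value: Paris

Paris


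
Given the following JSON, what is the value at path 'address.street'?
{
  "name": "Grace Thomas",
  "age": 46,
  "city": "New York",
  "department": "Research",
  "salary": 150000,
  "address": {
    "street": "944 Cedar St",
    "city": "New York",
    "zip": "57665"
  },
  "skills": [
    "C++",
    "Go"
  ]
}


Query: address.street
Path: address -> street
Value: 944 Cedar St

944 Cedar St


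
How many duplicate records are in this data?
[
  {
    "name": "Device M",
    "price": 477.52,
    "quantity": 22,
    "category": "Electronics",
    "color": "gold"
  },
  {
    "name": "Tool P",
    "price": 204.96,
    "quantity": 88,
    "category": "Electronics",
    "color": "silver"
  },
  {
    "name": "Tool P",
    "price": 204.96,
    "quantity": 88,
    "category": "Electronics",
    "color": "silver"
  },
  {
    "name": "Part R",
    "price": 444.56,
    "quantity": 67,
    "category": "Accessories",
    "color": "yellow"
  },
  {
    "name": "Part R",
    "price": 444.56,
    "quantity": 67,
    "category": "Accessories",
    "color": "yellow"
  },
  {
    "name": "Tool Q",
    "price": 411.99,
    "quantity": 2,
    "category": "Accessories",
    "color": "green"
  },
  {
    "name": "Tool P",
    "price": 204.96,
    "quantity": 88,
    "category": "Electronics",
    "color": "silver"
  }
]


Checking 7 records for duplicates:

  Row 1: Device M ($477.52, qty 22)
  Row 2: Tool P ($204.96, qty 88)
  Row 3: Tool P ($204.96, qty 88) <-- DUPLICATE
  Row 4: Part R ($444.56, qty 67)
  Row 5: Part R ($444.56, qty 67) <-- DUPLICATE
  Row 6: Tool Q ($411.99, qty 2)
  Row 7: Tool P ($204.96, qty 88) <-- DUPLICATE

Duplicates found: 3
Unique records: 4

3 duplicates, 4 unique


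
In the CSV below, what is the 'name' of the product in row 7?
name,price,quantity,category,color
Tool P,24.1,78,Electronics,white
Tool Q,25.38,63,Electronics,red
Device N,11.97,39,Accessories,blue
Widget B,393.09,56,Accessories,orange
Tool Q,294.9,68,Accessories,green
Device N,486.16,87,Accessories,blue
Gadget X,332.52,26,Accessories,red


Query: Row 7 ('Gadget X'), column 'name'
Value: Gadget X

Gadget X


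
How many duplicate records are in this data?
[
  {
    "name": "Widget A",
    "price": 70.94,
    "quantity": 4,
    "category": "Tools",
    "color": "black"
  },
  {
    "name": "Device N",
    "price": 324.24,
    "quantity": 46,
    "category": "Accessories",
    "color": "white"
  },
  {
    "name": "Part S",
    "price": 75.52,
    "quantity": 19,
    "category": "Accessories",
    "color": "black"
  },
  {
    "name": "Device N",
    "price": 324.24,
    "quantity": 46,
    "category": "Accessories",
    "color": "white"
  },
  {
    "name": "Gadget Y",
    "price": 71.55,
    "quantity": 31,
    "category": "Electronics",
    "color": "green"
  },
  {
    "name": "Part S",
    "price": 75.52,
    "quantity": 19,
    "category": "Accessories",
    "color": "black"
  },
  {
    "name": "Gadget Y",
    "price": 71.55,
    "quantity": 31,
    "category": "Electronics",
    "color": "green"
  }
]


Checking 7 records for duplicates:

  Row 1: Widget A ($70.94, qty 4)
  Row 2: Device N ($324.24, qty 46)
  Row 3: Part S ($75.52, qty 19)
  Row 4: Device N ($324.24, qty 46) <-- DUPLICATE
  Row 5: Gadget Y ($71.55, qty 31)
  Row 6: Part S ($75.52, qty 19) <-- DUPLICATE
  Row 7: Gadget Y ($71.55, qty 31) <-- DUPLICATE

Duplicates found: 3
Unique records: 4

3 duplicates, 4 unique


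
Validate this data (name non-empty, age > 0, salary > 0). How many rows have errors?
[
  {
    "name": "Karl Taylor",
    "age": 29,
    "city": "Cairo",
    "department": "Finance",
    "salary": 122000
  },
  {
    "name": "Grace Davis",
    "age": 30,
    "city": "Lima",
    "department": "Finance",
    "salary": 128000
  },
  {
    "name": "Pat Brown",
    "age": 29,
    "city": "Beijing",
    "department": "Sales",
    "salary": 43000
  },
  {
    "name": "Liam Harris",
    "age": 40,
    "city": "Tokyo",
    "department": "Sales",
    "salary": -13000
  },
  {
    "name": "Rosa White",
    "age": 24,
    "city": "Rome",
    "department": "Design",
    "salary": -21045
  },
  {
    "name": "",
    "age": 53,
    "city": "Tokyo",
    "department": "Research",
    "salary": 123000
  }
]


Validating 6 records:
Rules: name non-empty, age > 0, salary > 0

  Row 1 (Karl Taylor): OK
  Row 2 (Grace Davis): OK
  Row 3 (Pat Brown): OK
  Row 4 (Liam Harris): negative salary: -13000
  Row 5 (Rosa White): negative salary: -21045
  Row 6 (???): empty name

Total errors: 3

3 errors
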